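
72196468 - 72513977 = - 317509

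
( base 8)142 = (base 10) 98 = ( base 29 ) 3B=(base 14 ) 70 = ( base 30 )38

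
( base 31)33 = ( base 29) 39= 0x60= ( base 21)4c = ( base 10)96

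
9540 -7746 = 1794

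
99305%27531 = 16712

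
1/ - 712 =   -  1/712= - 0.00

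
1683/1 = 1683 =1683.00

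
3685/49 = 3685/49 = 75.20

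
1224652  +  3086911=4311563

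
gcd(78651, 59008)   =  1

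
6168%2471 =1226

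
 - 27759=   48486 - 76245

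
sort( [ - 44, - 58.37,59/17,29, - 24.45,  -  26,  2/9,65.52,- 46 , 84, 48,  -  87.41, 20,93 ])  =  [ - 87.41, -58.37,- 46,  -  44, - 26, - 24.45,2/9,59/17, 20,29,48,65.52,84,93 ] 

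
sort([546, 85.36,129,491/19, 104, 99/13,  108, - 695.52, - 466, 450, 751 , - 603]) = [ - 695.52, - 603, - 466 , 99/13,491/19 , 85.36,104, 108 , 129 , 450,546, 751 ]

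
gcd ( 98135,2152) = 1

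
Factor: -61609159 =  - 61609159^1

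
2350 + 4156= 6506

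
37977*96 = 3645792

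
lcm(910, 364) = 1820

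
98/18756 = 49/9378= 0.01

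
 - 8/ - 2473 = 8/2473 = 0.00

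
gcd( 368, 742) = 2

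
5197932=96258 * 54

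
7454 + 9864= 17318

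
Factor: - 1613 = -1613^1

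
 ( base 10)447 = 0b110111111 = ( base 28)fr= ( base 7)1206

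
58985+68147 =127132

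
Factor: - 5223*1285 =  - 3^1*5^1 * 257^1*1741^1 = - 6711555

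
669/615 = 1 + 18/205 = 1.09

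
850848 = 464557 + 386291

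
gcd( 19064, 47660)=9532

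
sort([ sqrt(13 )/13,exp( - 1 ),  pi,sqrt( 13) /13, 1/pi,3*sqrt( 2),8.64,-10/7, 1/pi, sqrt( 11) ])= [-10/7,sqrt(13)/13, sqrt( 13 )/13, 1/pi, 1/pi , exp(  -  1 ), pi, sqrt(11),  3 * sqrt( 2),8.64 ]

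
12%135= 12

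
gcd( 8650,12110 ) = 1730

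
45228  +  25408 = 70636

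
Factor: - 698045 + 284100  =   - 5^1*7^1*11827^1 = -413945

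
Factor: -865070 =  - 2^1*5^1 *19^1*29^1*157^1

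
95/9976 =95/9976 = 0.01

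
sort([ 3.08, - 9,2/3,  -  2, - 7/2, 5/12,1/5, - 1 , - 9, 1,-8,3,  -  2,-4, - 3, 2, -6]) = [-9,- 9,-8, - 6, - 4, - 7/2, - 3,  -  2, - 2, - 1, 1/5,5/12,  2/3, 1,2, 3, 3.08] 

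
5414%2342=730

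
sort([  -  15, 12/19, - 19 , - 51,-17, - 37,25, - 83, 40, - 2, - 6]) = [ - 83 , - 51, -37,  -  19, - 17, - 15, - 6,- 2,12/19,  25,40]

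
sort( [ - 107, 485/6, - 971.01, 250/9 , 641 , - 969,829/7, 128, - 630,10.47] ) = [ - 971.01 , - 969,  -  630, - 107, 10.47, 250/9, 485/6,829/7,128, 641] 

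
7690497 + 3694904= 11385401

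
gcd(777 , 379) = 1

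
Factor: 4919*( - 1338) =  - 2^1*3^1*223^1* 4919^1 = - 6581622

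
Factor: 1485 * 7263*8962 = 2^1*3^6*5^1 * 11^1*269^1 * 4481^1 = 96660143910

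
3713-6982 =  - 3269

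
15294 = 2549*6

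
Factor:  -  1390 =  - 2^1 * 5^1* 139^1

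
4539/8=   567 + 3/8= 567.38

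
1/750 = 1/750 = 0.00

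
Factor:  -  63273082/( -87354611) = 2^1*17^2*97^(  -  1)*109469^1* 900563^ ( - 1)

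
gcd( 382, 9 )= 1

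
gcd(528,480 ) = 48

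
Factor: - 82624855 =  - 5^1*23^1*431^1*1667^1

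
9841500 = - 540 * ( - 18225)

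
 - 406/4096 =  - 1 + 1845/2048 = - 0.10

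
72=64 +8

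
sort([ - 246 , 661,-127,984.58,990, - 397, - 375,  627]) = [-397, - 375,  -  246,-127, 627,661, 984.58,990]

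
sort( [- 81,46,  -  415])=[-415,  -  81,46] 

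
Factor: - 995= -5^1*199^1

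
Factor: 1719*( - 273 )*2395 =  - 1123942365 = - 3^3 * 5^1 * 7^1*13^1 * 191^1*479^1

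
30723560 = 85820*358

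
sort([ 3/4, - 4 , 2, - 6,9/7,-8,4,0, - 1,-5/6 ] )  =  [ - 8, - 6, - 4, - 1,-5/6,0,3/4,9/7, 2,4 ]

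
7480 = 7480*1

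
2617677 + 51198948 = 53816625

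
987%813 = 174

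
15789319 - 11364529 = 4424790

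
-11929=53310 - 65239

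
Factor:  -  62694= - 2^1 * 3^6*43^1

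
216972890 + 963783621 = 1180756511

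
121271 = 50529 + 70742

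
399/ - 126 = -4 + 5/6 = - 3.17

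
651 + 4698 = 5349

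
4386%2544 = 1842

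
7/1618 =7/1618 = 0.00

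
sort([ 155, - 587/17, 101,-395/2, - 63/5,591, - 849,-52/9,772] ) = [ - 849, - 395/2, - 587/17, - 63/5, - 52/9,101, 155,591,  772 ]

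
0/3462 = 0 = 0.00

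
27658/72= 384+5/36 = 384.14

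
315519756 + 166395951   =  481915707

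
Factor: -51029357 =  - 29^2  *47^1*1291^1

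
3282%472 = 450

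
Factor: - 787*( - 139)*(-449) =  - 49117457  =  -139^1*449^1*787^1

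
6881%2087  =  620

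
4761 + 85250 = 90011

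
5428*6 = 32568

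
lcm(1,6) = 6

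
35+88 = 123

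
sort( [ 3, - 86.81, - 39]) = [ - 86.81,  -  39, 3 ] 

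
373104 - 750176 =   -  377072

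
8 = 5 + 3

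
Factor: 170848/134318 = 304/239 = 2^4*19^1*239^( - 1)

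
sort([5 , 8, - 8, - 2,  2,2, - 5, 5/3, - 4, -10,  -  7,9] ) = [ - 10, - 8,  -  7, - 5, - 4, - 2, 5/3, 2,2,5, 8,9]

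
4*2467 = 9868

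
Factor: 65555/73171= 5^1*1873^1*10453^( - 1 )=9365/10453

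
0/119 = 0 = 0.00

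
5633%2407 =819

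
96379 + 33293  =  129672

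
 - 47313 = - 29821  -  17492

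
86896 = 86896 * 1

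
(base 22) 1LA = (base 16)3bc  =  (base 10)956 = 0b1110111100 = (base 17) 354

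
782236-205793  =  576443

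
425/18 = 425/18 = 23.61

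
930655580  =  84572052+846083528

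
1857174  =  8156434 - 6299260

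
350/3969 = 50/567 = 0.09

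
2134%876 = 382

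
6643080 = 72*92265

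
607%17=12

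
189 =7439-7250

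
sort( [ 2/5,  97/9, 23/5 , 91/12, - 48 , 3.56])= [-48, 2/5, 3.56,23/5,91/12,97/9]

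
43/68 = 43/68 = 0.63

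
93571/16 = 5848  +  3/16 = 5848.19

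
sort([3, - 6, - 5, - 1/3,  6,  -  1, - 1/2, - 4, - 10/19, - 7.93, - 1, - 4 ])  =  [  -  7.93, - 6, - 5, - 4, - 4,-1, - 1 , - 10/19 , - 1/2, -1/3, 3,  6]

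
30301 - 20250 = 10051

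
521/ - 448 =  - 2+375/448   =  - 1.16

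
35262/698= 17631/349 = 50.52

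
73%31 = 11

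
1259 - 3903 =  - 2644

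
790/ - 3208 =-1 + 1209/1604= - 0.25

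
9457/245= 193/5 = 38.60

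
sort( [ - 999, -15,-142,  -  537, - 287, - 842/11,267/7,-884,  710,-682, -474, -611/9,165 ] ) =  [ - 999  , - 884 , - 682, - 537,-474, - 287, - 142, - 842/11, - 611/9,-15, 267/7,165,710]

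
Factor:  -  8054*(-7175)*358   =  20687907100 = 2^2*5^2 *7^1*41^1*179^1 * 4027^1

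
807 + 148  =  955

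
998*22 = 21956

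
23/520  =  23/520 = 0.04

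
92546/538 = 172 + 5/269 = 172.02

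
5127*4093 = 20984811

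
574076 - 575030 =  - 954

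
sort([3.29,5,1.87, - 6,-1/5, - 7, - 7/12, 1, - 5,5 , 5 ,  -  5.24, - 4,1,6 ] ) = [ - 7, - 6, -5.24,-5, - 4, - 7/12, - 1/5, 1,1,1.87,3.29,5,  5,5,6 ]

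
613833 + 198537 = 812370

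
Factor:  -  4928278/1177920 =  - 2464139/588960 = -  2^(  -  5)*3^( - 2)*5^ ( - 1 )*409^(  -  1)  *419^1*5881^1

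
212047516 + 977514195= 1189561711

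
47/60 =47/60 =0.78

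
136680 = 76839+59841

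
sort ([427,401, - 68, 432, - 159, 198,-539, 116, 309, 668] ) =[-539, - 159,  -  68,  116,198,  309,401,427,432,668] 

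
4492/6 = 748+ 2/3 = 748.67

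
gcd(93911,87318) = 1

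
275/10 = 27 + 1/2 = 27.50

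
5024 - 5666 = -642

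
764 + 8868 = 9632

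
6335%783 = 71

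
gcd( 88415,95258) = 1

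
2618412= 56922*46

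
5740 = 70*82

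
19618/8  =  9809/4 = 2452.25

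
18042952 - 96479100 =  - 78436148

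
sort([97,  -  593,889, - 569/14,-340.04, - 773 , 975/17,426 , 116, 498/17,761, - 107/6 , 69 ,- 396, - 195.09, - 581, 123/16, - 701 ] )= [ - 773, -701, - 593,  -  581, -396,-340.04, - 195.09, - 569/14, - 107/6,123/16,498/17,975/17, 69,97, 116, 426, 761,889] 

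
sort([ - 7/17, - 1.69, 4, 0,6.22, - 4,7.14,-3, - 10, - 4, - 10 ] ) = [ - 10, - 10, - 4, - 4, - 3, - 1.69, - 7/17, 0,4,6.22,7.14]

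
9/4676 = 9/4676 = 0.00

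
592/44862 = 296/22431 = 0.01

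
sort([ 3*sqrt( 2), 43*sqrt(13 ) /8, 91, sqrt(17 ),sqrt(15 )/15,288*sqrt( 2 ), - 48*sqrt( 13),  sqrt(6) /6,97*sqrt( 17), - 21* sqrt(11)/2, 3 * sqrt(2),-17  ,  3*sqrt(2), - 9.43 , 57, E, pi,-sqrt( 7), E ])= [ - 48*sqrt( 13), - 21*sqrt(11) /2,- 17, - 9.43, - sqrt(7), sqrt (15)/15, sqrt(  6)/6,E,E,pi, sqrt( 17), 3*sqrt( 2 ),3*sqrt( 2), 3*sqrt(2),43 * sqrt( 13 ) /8,  57, 91, 97 * sqrt( 17 ), 288*sqrt (2)]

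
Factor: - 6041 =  - 7^1*863^1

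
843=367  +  476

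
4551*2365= 10763115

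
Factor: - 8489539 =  - 37^1*199^1*1153^1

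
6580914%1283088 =165474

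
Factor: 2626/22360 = 101/860 = 2^(-2)* 5^( - 1)*43^(-1)*101^1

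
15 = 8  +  7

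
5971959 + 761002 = 6732961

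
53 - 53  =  0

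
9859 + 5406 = 15265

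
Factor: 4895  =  5^1*11^1*89^1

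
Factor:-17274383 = - 7^1*2467769^1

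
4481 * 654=2930574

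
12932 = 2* 6466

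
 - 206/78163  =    -  1 + 77957/78163 = -0.00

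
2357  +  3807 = 6164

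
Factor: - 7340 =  - 2^2* 5^1*367^1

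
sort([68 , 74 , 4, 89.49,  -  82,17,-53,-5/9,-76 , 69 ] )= [-82, - 76,-53, -5/9,4, 17, 68, 69, 74, 89.49]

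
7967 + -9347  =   - 1380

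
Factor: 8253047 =11^2*68207^1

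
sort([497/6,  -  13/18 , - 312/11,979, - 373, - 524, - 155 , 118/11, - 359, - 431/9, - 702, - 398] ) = [ - 702,  -  524, - 398, -373, - 359, - 155, - 431/9, - 312/11, - 13/18,118/11, 497/6, 979] 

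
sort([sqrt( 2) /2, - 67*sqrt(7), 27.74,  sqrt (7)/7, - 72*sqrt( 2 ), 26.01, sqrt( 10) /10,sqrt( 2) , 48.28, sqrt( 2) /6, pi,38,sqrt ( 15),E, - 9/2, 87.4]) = [ - 67 * sqrt(7), - 72*sqrt( 2), - 9/2, sqrt(2 ) /6,sqrt( 10 )/10, sqrt(7)/7, sqrt(2) /2, sqrt (2), E, pi, sqrt(15 ), 26.01,  27.74, 38, 48.28, 87.4] 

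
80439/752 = 106 + 727/752 = 106.97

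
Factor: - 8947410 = - 2^1*3^1*5^1*  298247^1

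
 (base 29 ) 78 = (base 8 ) 323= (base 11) 182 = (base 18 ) BD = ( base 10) 211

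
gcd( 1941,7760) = 1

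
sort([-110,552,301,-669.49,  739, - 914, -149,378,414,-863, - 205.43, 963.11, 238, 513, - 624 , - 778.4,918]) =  [ - 914,-863, -778.4, - 669.49, - 624, - 205.43, - 149, - 110, 238,301,378,414, 513, 552 , 739 , 918,963.11 ]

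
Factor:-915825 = - 3^1*5^2 * 12211^1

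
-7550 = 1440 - 8990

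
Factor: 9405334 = 2^1*1049^1 * 4483^1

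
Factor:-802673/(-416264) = 2^(- 3)*61^( - 1 )*941^1 =941/488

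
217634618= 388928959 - 171294341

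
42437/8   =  42437/8=5304.62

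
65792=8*8224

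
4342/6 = 723 + 2/3 = 723.67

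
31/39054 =31/39054  =  0.00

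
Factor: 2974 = 2^1*1487^1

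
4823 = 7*689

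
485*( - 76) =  - 36860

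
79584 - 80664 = - 1080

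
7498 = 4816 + 2682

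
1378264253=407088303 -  - 971175950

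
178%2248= 178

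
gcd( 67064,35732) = 4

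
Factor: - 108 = - 2^2*3^3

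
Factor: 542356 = 2^2*135589^1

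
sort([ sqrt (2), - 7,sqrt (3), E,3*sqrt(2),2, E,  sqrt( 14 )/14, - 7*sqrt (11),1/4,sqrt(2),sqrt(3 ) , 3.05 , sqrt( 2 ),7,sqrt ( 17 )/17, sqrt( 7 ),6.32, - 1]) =[ - 7 * sqrt( 11), - 7, - 1,sqrt( 17 )/17,1/4, sqrt(14)/14,sqrt( 2),sqrt(2),  sqrt(2 ),sqrt(3 ),sqrt( 3 ) , 2,sqrt( 7), E,E , 3.05,3*sqrt ( 2),6.32,7 ] 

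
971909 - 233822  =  738087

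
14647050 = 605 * 24210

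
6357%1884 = 705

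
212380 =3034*70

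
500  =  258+242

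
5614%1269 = 538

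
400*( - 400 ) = -160000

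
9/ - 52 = -1  +  43/52=- 0.17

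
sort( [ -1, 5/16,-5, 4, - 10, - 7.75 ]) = [- 10, - 7.75,  -  5, - 1, 5/16, 4]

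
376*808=303808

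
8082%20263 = 8082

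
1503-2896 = - 1393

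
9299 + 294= 9593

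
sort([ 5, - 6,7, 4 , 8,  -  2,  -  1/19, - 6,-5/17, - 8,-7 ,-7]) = [ - 8,  -  7, - 7, - 6 , - 6, - 2,-5/17,  -  1/19,4, 5,7,8]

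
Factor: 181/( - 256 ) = -2^( - 8 )*181^1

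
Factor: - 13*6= - 2^1*3^1*13^1 = - 78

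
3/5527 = 3/5527 = 0.00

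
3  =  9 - 6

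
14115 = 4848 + 9267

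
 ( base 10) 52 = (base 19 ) 2E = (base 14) 3A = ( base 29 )1N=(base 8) 64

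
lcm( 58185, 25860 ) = 232740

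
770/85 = 154/17 =9.06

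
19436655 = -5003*( - 3885) 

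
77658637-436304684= - 358646047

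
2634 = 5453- 2819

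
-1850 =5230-7080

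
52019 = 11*4729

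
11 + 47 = 58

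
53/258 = 53/258   =  0.21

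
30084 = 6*5014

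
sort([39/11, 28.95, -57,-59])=[ - 59, - 57, 39/11, 28.95]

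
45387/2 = 45387/2 = 22693.50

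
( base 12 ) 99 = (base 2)1110101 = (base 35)3C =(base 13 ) 90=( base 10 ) 117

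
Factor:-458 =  - 2^1* 229^1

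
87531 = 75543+11988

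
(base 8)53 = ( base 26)1H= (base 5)133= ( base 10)43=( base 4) 223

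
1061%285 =206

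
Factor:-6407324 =-2^2 * 7^1*11^1 * 71^1*293^1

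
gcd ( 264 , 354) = 6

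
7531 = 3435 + 4096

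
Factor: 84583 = 41^1*2063^1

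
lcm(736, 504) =46368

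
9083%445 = 183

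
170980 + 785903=956883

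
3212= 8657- 5445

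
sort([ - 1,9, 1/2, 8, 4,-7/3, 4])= [-7/3, - 1, 1/2,4, 4,8, 9]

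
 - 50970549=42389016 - 93359565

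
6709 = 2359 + 4350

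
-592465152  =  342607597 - 935072749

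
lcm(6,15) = 30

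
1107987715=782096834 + 325890881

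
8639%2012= 591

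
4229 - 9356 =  -5127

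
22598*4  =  90392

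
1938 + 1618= 3556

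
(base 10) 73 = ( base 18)41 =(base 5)243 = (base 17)45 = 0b1001001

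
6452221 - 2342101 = 4110120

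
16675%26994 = 16675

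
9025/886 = 9025/886  =  10.19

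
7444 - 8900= - 1456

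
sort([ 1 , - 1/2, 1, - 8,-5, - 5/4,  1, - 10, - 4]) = [-10, - 8, - 5, - 4, - 5/4, - 1/2 , 1 , 1, 1]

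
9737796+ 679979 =10417775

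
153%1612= 153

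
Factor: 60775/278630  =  2^( - 1)*5^1*13^1*149^( - 1) = 65/298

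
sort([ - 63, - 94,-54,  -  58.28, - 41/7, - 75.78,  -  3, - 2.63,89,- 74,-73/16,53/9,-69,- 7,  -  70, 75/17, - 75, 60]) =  [ - 94, - 75.78,-75, - 74,-70,-69,-63, - 58.28, - 54 , - 7, - 41/7, - 73/16,  -  3,-2.63,75/17,53/9,60,89]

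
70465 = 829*85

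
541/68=541/68 = 7.96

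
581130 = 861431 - 280301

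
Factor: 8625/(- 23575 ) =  - 15/41 = - 3^1*5^1*41^ (  -  1 )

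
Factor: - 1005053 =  -7^1*29^1*4951^1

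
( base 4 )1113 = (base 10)87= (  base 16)57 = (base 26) 39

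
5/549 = 5/549 = 0.01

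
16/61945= 16/61945 = 0.00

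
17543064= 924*18986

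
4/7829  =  4/7829 = 0.00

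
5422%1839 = 1744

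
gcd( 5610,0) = 5610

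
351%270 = 81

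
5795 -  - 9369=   15164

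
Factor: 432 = 2^4*3^3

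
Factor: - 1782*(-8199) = 14610618 = 2^1*3^6*11^1*911^1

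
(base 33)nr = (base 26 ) 146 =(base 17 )2C4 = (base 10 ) 786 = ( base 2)1100010010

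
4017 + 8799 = 12816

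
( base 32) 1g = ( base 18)2c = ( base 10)48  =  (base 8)60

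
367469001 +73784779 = 441253780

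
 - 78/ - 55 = 1 + 23/55 = 1.42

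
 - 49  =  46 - 95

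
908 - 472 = 436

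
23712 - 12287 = 11425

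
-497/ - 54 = 497/54=9.20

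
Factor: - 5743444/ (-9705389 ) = 2^2*7^1*41^1*5003^1 * 9705389^ ( - 1 )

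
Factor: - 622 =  - 2^1*311^1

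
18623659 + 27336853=45960512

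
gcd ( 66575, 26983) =1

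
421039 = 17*24767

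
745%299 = 147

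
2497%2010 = 487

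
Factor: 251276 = 2^2 * 62819^1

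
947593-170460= 777133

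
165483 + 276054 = 441537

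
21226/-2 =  - 10613 +0/1 = -10613.00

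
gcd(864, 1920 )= 96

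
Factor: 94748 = 2^2*23687^1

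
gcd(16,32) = 16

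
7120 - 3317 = 3803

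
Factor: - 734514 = - 2^1*3^1* 11^1 * 31^1*359^1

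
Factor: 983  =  983^1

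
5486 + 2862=8348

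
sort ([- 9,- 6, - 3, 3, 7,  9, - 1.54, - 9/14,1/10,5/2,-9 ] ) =[  -  9, - 9, - 6, - 3, - 1.54, - 9/14, 1/10,5/2,3,7,9 ] 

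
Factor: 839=839^1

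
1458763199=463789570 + 994973629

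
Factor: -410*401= - 2^1*5^1*41^1*401^1 = - 164410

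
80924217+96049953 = 176974170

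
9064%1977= 1156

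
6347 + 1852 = 8199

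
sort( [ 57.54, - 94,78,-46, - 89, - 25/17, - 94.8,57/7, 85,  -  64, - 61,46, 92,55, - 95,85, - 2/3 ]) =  [  -  95  , - 94.8, - 94,-89,-64 , - 61,-46, - 25/17, - 2/3 , 57/7, 46, 55,57.54, 78,85, 85, 92 ] 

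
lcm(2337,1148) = 65436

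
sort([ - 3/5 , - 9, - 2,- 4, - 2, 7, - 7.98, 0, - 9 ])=[ - 9, - 9, - 7.98, - 4, - 2, - 2, - 3/5, 0, 7 ]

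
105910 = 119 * 890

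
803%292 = 219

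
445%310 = 135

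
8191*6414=52537074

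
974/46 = 487/23 = 21.17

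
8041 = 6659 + 1382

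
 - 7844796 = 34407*( - 228 )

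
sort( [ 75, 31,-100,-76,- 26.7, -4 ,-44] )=[ - 100, - 76, - 44, - 26.7, - 4 , 31, 75] 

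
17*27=459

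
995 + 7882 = 8877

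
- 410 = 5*( - 82 )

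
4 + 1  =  5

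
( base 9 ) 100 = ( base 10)81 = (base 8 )121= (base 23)3c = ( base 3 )10000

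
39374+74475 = 113849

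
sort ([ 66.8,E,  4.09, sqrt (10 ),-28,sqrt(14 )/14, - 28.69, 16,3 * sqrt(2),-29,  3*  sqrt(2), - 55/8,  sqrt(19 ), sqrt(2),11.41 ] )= [ - 29, - 28.69, - 28, - 55/8, sqrt(14 )/14, sqrt(2 ),E,sqrt(10 ), 4.09, 3 *sqrt(2),3*sqrt(2 ),sqrt ( 19), 11.41, 16, 66.8] 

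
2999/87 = 2999/87  =  34.47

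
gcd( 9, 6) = 3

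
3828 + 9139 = 12967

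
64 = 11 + 53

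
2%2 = 0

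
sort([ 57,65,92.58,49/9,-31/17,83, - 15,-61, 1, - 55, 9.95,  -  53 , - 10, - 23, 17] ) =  [ - 61,-55,-53, - 23 ,  -  15, - 10,-31/17, 1,49/9, 9.95, 17,57,  65,  83, 92.58 ]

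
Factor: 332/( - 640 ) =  - 2^(- 5)*5^( - 1 ) * 83^1 = - 83/160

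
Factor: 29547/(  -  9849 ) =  - 3^1 =-3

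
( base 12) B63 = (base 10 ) 1659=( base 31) 1mg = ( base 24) 2L3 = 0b11001111011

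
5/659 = 5/659 = 0.01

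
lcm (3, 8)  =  24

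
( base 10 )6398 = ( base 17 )1526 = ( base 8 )14376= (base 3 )22202222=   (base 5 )201043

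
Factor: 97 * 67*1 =67^1 * 97^1  =  6499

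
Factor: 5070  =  2^1*3^1* 5^1*13^2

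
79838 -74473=5365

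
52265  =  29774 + 22491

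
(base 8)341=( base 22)A5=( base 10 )225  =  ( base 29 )7m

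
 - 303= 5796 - 6099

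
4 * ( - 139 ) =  - 556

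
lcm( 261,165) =14355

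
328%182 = 146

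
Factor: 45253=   13^1*59^2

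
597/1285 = 597/1285 = 0.46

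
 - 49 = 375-424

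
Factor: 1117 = 1117^1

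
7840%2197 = 1249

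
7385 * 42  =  310170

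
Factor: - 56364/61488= - 2^ ( - 2)  *3^( - 1) * 11^1   =  -11/12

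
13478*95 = 1280410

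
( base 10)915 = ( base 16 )393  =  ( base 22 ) 1JD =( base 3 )1020220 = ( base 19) 2A3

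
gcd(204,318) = 6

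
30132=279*108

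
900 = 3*300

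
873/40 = 21+33/40= 21.82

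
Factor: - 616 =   -  2^3*7^1*11^1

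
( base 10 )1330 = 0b10100110010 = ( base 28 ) 1je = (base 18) 41G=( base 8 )2462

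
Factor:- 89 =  - 89^1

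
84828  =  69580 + 15248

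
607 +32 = 639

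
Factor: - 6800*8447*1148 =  - 65940660800 = -2^6*5^2 * 7^1*17^1 *41^1*8447^1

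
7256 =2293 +4963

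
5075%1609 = 248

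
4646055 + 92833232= 97479287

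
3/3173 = 3/3173 = 0.00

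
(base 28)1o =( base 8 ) 64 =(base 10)52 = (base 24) 24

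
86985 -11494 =75491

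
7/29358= 1/4194 = 0.00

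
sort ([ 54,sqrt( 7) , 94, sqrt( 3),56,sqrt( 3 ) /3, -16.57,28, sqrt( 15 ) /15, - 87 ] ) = [ - 87, - 16.57,sqrt( 15 ) /15,sqrt( 3 ) /3, sqrt( 3 ), sqrt( 7),28, 54 , 56,94 ] 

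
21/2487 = 7/829 = 0.01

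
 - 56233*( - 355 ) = 19962715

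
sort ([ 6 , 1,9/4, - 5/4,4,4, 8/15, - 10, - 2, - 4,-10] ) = [ - 10,-10 , - 4, - 2, - 5/4, 8/15,  1  ,  9/4 , 4, 4,6]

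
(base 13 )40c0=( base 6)105224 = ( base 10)8944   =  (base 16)22f0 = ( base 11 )67a1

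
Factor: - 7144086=-2^1*3^1*41^1*113^1*257^1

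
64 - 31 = 33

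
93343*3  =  280029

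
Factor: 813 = 3^1*271^1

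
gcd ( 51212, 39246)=62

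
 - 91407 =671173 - 762580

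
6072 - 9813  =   - 3741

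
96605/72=1341 + 53/72= 1341.74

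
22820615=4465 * 5111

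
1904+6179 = 8083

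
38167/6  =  38167/6 = 6361.17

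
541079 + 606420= 1147499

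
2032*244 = 495808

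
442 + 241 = 683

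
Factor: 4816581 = 3^1*7^1*11^1*29^1*719^1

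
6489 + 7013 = 13502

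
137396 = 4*34349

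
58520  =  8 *7315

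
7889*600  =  4733400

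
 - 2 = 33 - 35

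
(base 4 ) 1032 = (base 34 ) 2a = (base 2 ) 1001110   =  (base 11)71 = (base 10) 78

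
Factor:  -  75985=-5^1*7^1 *13^1*167^1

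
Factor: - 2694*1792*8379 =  - 2^9*3^3* 7^3*19^1*449^1= - 40450862592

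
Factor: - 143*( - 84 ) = 12012 =2^2*3^1*7^1*11^1* 13^1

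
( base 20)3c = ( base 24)30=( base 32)28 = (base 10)72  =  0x48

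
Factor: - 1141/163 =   -  7 = - 7^1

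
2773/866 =3 + 175/866 = 3.20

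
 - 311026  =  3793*( - 82 ) 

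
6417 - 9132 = - 2715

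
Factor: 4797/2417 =3^2*13^1*41^1 * 2417^( - 1 ) 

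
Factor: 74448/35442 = 2^3 *47^1*179^( - 1 )= 376/179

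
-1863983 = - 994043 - 869940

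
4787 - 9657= -4870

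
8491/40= 8491/40 = 212.28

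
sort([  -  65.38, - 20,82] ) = [-65.38,-20 , 82]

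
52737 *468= 24680916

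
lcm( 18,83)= 1494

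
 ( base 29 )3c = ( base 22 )4b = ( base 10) 99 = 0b1100011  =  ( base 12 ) 83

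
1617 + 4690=6307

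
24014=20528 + 3486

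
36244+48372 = 84616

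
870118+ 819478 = 1689596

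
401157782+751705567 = 1152863349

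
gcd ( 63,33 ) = 3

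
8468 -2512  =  5956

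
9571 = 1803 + 7768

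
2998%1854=1144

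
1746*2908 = 5077368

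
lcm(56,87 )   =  4872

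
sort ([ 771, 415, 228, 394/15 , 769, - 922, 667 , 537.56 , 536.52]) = [-922, 394/15,228 , 415,536.52,537.56,667 , 769 , 771 ] 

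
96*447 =42912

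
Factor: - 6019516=- 2^2*1504879^1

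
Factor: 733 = 733^1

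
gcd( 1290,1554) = 6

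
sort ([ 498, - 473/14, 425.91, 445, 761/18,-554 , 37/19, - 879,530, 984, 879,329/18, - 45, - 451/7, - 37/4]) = [ - 879, - 554, - 451/7, - 45, - 473/14, - 37/4,37/19,329/18 , 761/18, 425.91,445, 498, 530, 879, 984] 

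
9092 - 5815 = 3277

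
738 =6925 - 6187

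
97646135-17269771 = 80376364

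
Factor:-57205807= - 23^1*547^1*4547^1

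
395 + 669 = 1064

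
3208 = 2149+1059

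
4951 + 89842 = 94793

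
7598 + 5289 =12887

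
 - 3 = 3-6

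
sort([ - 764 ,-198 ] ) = [ - 764, - 198]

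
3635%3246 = 389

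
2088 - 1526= 562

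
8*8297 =66376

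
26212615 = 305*85943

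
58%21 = 16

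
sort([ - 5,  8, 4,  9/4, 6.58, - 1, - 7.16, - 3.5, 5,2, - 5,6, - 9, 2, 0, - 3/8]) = [ - 9, - 7.16, - 5,- 5, - 3.5,-1, - 3/8, 0, 2 , 2, 9/4, 4, 5,  6 , 6.58,8]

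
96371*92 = 8866132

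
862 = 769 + 93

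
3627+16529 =20156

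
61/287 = 61/287 = 0.21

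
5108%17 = 8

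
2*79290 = 158580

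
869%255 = 104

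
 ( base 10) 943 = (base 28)15j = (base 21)22J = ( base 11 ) 788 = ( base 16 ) 3af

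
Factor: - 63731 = -101^1 * 631^1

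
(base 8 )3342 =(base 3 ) 2102021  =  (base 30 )1sm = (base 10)1762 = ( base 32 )1N2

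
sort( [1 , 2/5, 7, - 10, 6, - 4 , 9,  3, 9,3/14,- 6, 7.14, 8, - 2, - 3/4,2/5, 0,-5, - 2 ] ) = [ - 10, - 6, - 5, - 4, -2, - 2, - 3/4,0,3/14,2/5, 2/5, 1, 3,6, 7,7.14 , 8, 9,9]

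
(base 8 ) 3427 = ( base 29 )24h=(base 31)1rh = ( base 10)1815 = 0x717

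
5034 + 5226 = 10260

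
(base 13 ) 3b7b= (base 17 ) 1CA1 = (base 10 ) 8552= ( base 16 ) 2168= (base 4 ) 2011220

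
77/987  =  11/141 =0.08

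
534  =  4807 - 4273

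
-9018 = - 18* 501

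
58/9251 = 2/319 = 0.01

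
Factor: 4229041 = 29^1*145829^1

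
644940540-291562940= 353377600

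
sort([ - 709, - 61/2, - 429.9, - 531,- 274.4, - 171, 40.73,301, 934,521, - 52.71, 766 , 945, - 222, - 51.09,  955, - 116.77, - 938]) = [ - 938, - 709, - 531, - 429.9, - 274.4, - 222, - 171, - 116.77, - 52.71, - 51.09, - 61/2,40.73,301,521, 766,934,945 , 955 ]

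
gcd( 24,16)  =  8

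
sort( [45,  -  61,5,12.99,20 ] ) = [ - 61, 5,12.99,20, 45 ]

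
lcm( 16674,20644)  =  433524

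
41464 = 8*5183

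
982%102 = 64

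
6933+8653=15586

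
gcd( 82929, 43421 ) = 7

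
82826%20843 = 20297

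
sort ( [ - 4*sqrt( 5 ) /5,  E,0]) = [ - 4 * sqrt(5) /5, 0,E]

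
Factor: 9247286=2^1*17^1 * 211^1 * 1289^1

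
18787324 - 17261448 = 1525876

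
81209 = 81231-22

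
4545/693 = 6  +  43/77 = 6.56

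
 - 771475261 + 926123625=154648364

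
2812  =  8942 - 6130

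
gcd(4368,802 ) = 2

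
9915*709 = 7029735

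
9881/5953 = 9881/5953= 1.66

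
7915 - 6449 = 1466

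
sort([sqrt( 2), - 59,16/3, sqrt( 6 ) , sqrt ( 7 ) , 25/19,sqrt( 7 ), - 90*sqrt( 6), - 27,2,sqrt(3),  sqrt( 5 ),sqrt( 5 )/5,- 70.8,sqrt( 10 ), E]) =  [  -  90*sqrt (6 ) , - 70.8, - 59, - 27, sqrt( 5 ) /5,25/19,sqrt( 2) , sqrt( 3),2,sqrt(5 ), sqrt( 6 ),sqrt( 7 ),sqrt( 7), E,sqrt( 10), 16/3]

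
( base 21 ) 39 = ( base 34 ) 24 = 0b1001000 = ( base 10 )72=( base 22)36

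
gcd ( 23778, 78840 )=18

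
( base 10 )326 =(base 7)644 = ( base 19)h3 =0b101000110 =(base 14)194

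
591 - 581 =10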